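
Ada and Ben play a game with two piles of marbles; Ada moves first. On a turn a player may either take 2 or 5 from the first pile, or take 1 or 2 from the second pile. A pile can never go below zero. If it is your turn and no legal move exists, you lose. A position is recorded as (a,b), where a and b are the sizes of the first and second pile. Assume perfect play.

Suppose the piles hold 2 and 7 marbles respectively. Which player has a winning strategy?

Use the standard recursion: the mover loses at a terminal position; elsewhere, the mover wins exactly when some move hands the opponent an L position.
No move ever increases a pile, so every position that can arise here has a ≤ 2 and b ≤ 7; it is enough to label the cells with 0 ≤ a ≤ 2 and 0 ≤ b ≤ 7.
Every move lowers a or b (never raises either), so fill the grid row by row in increasing a, and left to right within a row: each cell's successors are then already labelled.
      b=0  b=1  b=2  b=3  b=4  b=5  b=6  b=7
a=0:    L    W    W    L    W    W    L    W
a=1:    L    W    W    L    W    W    L    W
a=2:    W    L    W    W    L    W    W    L
Cells with no legal move (terminal, hence L): (0,0), (1,0).
The remaining L cells, each justified by listing all of its moves:
(0,3): only reaches (0,2)(W), (0,1)(W), all W → L
(0,6): only reaches (0,5)(W), (0,4)(W), all W → L
(1,3): only reaches (1,2)(W), (1,1)(W), all W → L
(1,6): only reaches (1,5)(W), (1,4)(W), all W → L
(2,1): only reaches (0,1)(W), (2,0)(W), all W → L
(2,4): only reaches (0,4)(W), (2,3)(W), (2,2)(W), all W → L
(2,7): only reaches (0,7)(W), (2,6)(W), (2,5)(W), all W → L
Every other cell has at least one move into one of the L cells above, so it is W.
The starting position (2,7) is L: whatever Ada does, the opponent receives a W position.

Ben wins.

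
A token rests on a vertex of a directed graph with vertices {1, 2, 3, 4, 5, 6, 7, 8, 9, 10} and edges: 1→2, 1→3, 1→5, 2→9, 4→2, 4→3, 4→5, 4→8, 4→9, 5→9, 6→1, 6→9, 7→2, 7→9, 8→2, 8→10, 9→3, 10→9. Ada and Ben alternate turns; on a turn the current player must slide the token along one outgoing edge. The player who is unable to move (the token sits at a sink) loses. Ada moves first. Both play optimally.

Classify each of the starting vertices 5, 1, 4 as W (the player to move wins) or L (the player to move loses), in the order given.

5: L, 1: W, 4: W

Classify positions by backward induction: terminal positions (no move available) are L. From any other position, the mover wins iff some move reaches an L.
Every edge goes from a vertex to one that appears earlier in the order 3, 9, 10, 2, 7, 8, 5, 1, 4, 6, so processing vertices in that order labels each vertex after all of its successors.
3: no outgoing edge → L
9: can move to 3, which is L ⇒ W
10: the only move is to 9(W), a W ⇒ L
2: the only move is to 9(W), a W ⇒ L
7: can move to 2, which is L ⇒ W
8: can move to 2, which is L ⇒ W
5: the only move is to 9(W), a W ⇒ L
1: can move to 5, which is L ⇒ W
4: can move to 5, which is L ⇒ W
6: moves to 1(W), 9(W); every one is W ⇒ L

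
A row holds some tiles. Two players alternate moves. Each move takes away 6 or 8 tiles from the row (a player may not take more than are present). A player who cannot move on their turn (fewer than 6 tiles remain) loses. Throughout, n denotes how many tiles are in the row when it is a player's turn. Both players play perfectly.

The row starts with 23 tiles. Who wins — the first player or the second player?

The first player wins.

Build the W/L table. Terminal = L. A non-terminal position is W if it has a move to some L; otherwise it is L.
n=0: no move → L
n=1: no move → L
n=2: no move → L
n=3: no move → L
n=4: no move → L
n=5: no move → L
n=6: reaches L-position 0 → W
n=7: reaches L-position 1 → W
n=8: reaches L-position 2 → W
n=9: reaches L-position 3 → W
n=10: reaches L-position 4 → W
n=11: reaches L-position 5 → W
n=12: reaches L-position 4 → W
n=13: reaches L-position 5 → W
n=14: only reaches 8(W), 6(W), all W → L
n=15: only reaches 9(W), 7(W), all W → L
n=16: only reaches 10(W), 8(W), all W → L
n=17: only reaches 11(W), 9(W), all W → L
n=18: only reaches 12(W), 10(W), all W → L
n=19: only reaches 13(W), 11(W), all W → L
n=20: reaches L-position 14 → W
n=21: reaches L-position 15 → W
n=22: reaches L-position 16 → W
n=23: reaches L-position 17 → W
From 23 the player to move can remove 6, leaving 17, reaching an L position.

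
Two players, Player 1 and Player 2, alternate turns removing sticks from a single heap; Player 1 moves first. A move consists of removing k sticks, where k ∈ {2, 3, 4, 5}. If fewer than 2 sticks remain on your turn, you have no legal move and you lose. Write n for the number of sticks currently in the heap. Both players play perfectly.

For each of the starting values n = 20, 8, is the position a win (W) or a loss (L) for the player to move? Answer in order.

20: W, 8: L

Label each position W (a win for the player to move) or L (a loss). A position with no legal move is L; any other position is W exactly when some move reaches an L, and L when every move reaches a W.
n=0: no move → L
n=1: no move → L
n=2: →0(L), so W
n=3: →1(L), so W
n=4: →1(L), so W
n=5: →1(L), so W
n=6: →1(L), so W
n=7: →5(W), 4(W), 3(W), 2(W) — all W, so L
n=8: →6(W), 5(W), 4(W), 3(W) — all W, so L
n=9: →7(L), so W
n=10: →8(L), so W
n=11: →8(L), so W
n=12: →8(L), so W
n=13: →8(L), so W
n=14: →12(W), 11(W), 10(W), 9(W) — all W, so L
n=15: →13(W), 12(W), 11(W), 10(W) — all W, so L
n=16: →14(L), so W
n=17: →15(L), so W
n=18: →15(L), so W
n=19: →15(L), so W
n=20: →15(L), so W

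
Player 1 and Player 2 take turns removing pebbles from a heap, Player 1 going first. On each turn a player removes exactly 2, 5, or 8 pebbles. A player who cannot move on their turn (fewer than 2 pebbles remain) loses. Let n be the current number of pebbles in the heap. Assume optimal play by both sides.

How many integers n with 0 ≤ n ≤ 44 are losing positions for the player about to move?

Classify positions by backward induction: terminal positions (no move available) are L. From any other position, the mover wins iff some move reaches an L.
n=0: no move → L
n=1: no move → L
n=2: reaches L-position 0 → W
n=3: reaches L-position 1 → W
n=4: only reaches 2(W), which is W → L
n=5: reaches L-position 0 → W
n=6: reaches L-position 4 → W
n=7: only reaches 5(W), 2(W), all W → L
n=8: reaches L-position 0 → W
n=9: reaches L-position 7 → W
n=10: only reaches 8(W), 5(W), 2(W), all W → L
n=11: only reaches 9(W), 6(W), 3(W), all W → L
n=12: reaches L-position 10 → W
n=13: reaches L-position 11 → W
n=14: only reaches 12(W), 9(W), 6(W), all W → L
n=15: reaches L-position 10 → W
n=16: reaches L-position 14 → W
n=17: only reaches 15(W), 12(W), 9(W), all W → L
n=18: reaches L-position 10 → W
n=19: reaches L-position 17 → W
n=20: only reaches 18(W), 15(W), 12(W), all W → L
n=21: only reaches 19(W), 16(W), 13(W), all W → L
n=22: reaches L-position 20 → W
n=23: reaches L-position 21 → W
n=24: only reaches 22(W), 19(W), 16(W), all W → L
n=25: reaches L-position 20 → W
n=26: reaches L-position 24 → W
n=27: only reaches 25(W), 22(W), 19(W), all W → L
n=28: reaches L-position 20 → W
n=29: reaches L-position 27 → W
n=30: only reaches 28(W), 25(W), 22(W), all W → L
n=31: only reaches 29(W), 26(W), 23(W), all W → L
n=32: reaches L-position 30 → W
n=33: reaches L-position 31 → W
n=34: only reaches 32(W), 29(W), 26(W), all W → L
n=35: reaches L-position 30 → W
n=36: reaches L-position 34 → W
n=37: only reaches 35(W), 32(W), 29(W), all W → L
n=38: reaches L-position 30 → W
n=39: reaches L-position 37 → W
n=40: only reaches 38(W), 35(W), 32(W), all W → L
n=41: only reaches 39(W), 36(W), 33(W), all W → L
n=42: reaches L-position 40 → W
n=43: reaches L-position 41 → W
n=44: only reaches 42(W), 39(W), 36(W), all W → L
L entries with 0 ≤ n ≤ 44: n = 0, 1, 4, 7, 10, 11, 14, 17, 20, 21, 24, 27, 30, 31, 34, 37, 40, 41, 44; that makes 19.

19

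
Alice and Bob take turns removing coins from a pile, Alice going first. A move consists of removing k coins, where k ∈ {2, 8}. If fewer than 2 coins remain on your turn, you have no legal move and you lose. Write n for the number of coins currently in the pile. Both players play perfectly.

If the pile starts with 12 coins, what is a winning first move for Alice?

Remove 2, leaving 10.

Classify positions by backward induction: terminal positions (no move available) are L. From any other position, the mover wins iff some move reaches an L.
n=0: no move → L
n=1: no move → L
n=2: can move to 0, which is L ⇒ W
n=3: can move to 1, which is L ⇒ W
n=4: the only move is to 2(W), a W ⇒ L
n=5: the only move is to 3(W), a W ⇒ L
n=6: can move to 4, which is L ⇒ W
n=7: can move to 5, which is L ⇒ W
n=8: can move to 0, which is L ⇒ W
n=9: can move to 1, which is L ⇒ W
n=10: moves to 8(W), 2(W); every one is W ⇒ L
n=11: moves to 9(W), 3(W); every one is W ⇒ L
n=12: can move to 10, which is L ⇒ W
From 12, the L positions reachable in one move are: 10, 4. Any move reaching one of these is winning.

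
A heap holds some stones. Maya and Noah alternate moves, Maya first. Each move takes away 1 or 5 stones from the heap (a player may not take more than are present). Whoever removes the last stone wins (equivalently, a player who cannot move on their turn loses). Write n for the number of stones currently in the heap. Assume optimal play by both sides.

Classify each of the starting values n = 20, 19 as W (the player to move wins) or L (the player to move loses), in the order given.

20: L, 19: W

Use the standard recursion: the mover loses at a terminal position; elsewhere, the mover wins exactly when some move hands the opponent an L position.
n=0: no move → L
n=1: reaches L-position 0 → W
n=2: only reaches 1(W), which is W → L
n=3: reaches L-position 2 → W
n=4: only reaches 3(W), which is W → L
n=5: reaches L-position 4 → W
n=6: only reaches 5(W), 1(W), all W → L
n=7: reaches L-position 6 → W
n=8: only reaches 7(W), 3(W), all W → L
n=9: reaches L-position 8 → W
n=10: only reaches 9(W), 5(W), all W → L
n=11: reaches L-position 10 → W
n=12: only reaches 11(W), 7(W), all W → L
n=13: reaches L-position 12 → W
n=14: only reaches 13(W), 9(W), all W → L
n=15: reaches L-position 14 → W
n=16: only reaches 15(W), 11(W), all W → L
n=17: reaches L-position 16 → W
n=18: only reaches 17(W), 13(W), all W → L
n=19: reaches L-position 18 → W
n=20: only reaches 19(W), 15(W), all W → L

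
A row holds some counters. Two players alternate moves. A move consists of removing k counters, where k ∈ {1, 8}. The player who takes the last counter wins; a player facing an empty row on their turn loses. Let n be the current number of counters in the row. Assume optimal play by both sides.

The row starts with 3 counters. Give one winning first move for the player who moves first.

Remove 1, leaving 2.

Use the standard recursion: the mover loses at a terminal position; elsewhere, the mover wins exactly when some move hands the opponent an L position.
n=0: no move → L
n=1: reaches L-position 0 → W
n=2: only reaches 1(W), which is W → L
n=3: reaches L-position 2 → W
From 3, the L positions reachable in one move are: 2.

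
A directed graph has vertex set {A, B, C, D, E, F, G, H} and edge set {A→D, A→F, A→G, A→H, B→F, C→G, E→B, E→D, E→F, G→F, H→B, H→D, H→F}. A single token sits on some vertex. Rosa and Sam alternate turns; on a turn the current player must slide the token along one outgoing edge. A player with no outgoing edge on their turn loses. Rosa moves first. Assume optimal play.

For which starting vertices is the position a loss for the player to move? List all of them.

Build the W/L table. Terminal = L. A non-terminal position is W if it has a move to some L; otherwise it is L.
Every edge goes from a vertex to one that appears earlier in the order D, F, B, H, E, G, C, A, so processing vertices in that order labels each vertex after all of its successors.
D: no outgoing edge → L
F: no outgoing edge → L
B: can move to F, which is L ⇒ W
H: can move to F, which is L ⇒ W
E: can move to F, which is L ⇒ W
G: can move to F, which is L ⇒ W
C: the only move is to G(W), a W ⇒ L
A: can move to F, which is L ⇒ W
The losing starting vertices are exactly the entries labelled L in this table (3 of them).

C, D, F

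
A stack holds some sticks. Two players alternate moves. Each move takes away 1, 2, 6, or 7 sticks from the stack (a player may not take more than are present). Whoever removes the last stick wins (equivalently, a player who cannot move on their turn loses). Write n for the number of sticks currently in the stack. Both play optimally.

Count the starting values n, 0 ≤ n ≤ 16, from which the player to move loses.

Positions with no move are L. A position that does have a move is losing for the player to move precisely when every available move leads to a winning position for the opponent. Fill in the labels:
n=0: no move → L
n=1: W (go to 0, an L position)
n=2: W (go to 0, an L position)
n=3: L (options 2(W), 1(W) are all W)
n=4: W (go to 3, an L position)
n=5: W (go to 3, an L position)
n=6: W (go to 0, an L position)
n=7: W (go to 0, an L position)
n=8: L (options 7(W), 6(W), 2(W), 1(W) are all W)
n=9: W (go to 8, an L position)
n=10: W (go to 8, an L position)
n=11: L (options 10(W), 9(W), 5(W), 4(W) are all W)
n=12: W (go to 11, an L position)
n=13: W (go to 11, an L position)
n=14: W (go to 8, an L position)
n=15: W (go to 8, an L position)
n=16: L (options 15(W), 14(W), 10(W), 9(W) are all W)
L entries with 0 ≤ n ≤ 16: n = 0, 3, 8, 11, 16; that makes 5.

5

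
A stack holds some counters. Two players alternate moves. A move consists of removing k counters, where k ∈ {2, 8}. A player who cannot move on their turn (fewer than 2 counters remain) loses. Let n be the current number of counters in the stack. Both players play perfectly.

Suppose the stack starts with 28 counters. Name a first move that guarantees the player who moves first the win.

Work bottom-up. With no move the player to move loses. Otherwise the position is W if at least one move leads to an L position for the opponent, and L if every move leads to a W.
n=0: no move → L
n=1: no move → L
n=2: reaches L-position 0 → W
n=3: reaches L-position 1 → W
n=4: only reaches 2(W), which is W → L
n=5: only reaches 3(W), which is W → L
n=6: reaches L-position 4 → W
n=7: reaches L-position 5 → W
n=8: reaches L-position 0 → W
n=9: reaches L-position 1 → W
n=10: only reaches 8(W), 2(W), all W → L
n=11: only reaches 9(W), 3(W), all W → L
n=12: reaches L-position 10 → W
n=13: reaches L-position 11 → W
n=14: only reaches 12(W), 6(W), all W → L
n=15: only reaches 13(W), 7(W), all W → L
n=16: reaches L-position 14 → W
n=17: reaches L-position 15 → W
n=18: reaches L-position 10 → W
n=19: reaches L-position 11 → W
n=20: only reaches 18(W), 12(W), all W → L
n=21: only reaches 19(W), 13(W), all W → L
n=22: reaches L-position 20 → W
n=23: reaches L-position 21 → W
n=24: only reaches 22(W), 16(W), all W → L
n=25: only reaches 23(W), 17(W), all W → L
n=26: reaches L-position 24 → W
n=27: reaches L-position 25 → W
n=28: reaches L-position 20 → W
From 28, the L positions reachable in one move are: 20.

Remove 8, leaving 20.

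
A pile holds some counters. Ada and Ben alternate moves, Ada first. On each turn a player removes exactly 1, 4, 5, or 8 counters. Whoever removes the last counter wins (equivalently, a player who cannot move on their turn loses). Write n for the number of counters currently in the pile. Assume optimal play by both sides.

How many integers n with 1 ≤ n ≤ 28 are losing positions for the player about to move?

6

Compute win/loss labels from the base case upward. A position with no move is L. Any other position is W if it can reach an L in one move, else L.
n=0: no move → L
n=1: can move to 0, which is L ⇒ W
n=2: the only move is to 1(W), a W ⇒ L
n=3: can move to 2, which is L ⇒ W
n=4: can move to 0, which is L ⇒ W
n=5: can move to 0, which is L ⇒ W
n=6: can move to 2, which is L ⇒ W
n=7: can move to 2, which is L ⇒ W
n=8: can move to 0, which is L ⇒ W
n=9: moves to 8(W), 5(W), 4(W), 1(W); every one is W ⇒ L
n=10: can move to 9, which is L ⇒ W
n=11: moves to 10(W), 7(W), 6(W), 3(W); every one is W ⇒ L
n=12: can move to 11, which is L ⇒ W
n=13: can move to 9, which is L ⇒ W
n=14: can move to 9, which is L ⇒ W
n=15: can move to 11, which is L ⇒ W
n=16: can move to 11, which is L ⇒ W
n=17: can move to 9, which is L ⇒ W
n=18: moves to 17(W), 14(W), 13(W), 10(W); every one is W ⇒ L
n=19: can move to 18, which is L ⇒ W
n=20: moves to 19(W), 16(W), 15(W), 12(W); every one is W ⇒ L
n=21: can move to 20, which is L ⇒ W
n=22: can move to 18, which is L ⇒ W
n=23: can move to 18, which is L ⇒ W
n=24: can move to 20, which is L ⇒ W
n=25: can move to 20, which is L ⇒ W
n=26: can move to 18, which is L ⇒ W
n=27: moves to 26(W), 23(W), 22(W), 19(W); every one is W ⇒ L
n=28: can move to 27, which is L ⇒ W
L entries with 1 ≤ n ≤ 28 (n=0 is outside the asked range and is not counted): n = 2, 9, 11, 18, 20, 27; that makes 6.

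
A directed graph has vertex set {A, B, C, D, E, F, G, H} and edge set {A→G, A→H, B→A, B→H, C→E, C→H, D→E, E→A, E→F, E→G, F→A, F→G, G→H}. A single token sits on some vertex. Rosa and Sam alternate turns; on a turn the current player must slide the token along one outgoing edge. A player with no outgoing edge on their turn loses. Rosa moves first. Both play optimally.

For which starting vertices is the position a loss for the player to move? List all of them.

Compute win/loss labels from the base case upward. A position with no move is L. Any other position is W if it can reach an L in one move, else L.
Every edge goes from a vertex to one that appears earlier in the order H, G, A, B, F, E, D, C, so processing vertices in that order labels each vertex after all of its successors.
H: no outgoing edge → L
G: W (go to H, an L position)
A: W (go to H, an L position)
B: W (go to H, an L position)
F: L (options A(W), G(W) are all W)
E: W (go to F, an L position)
D: L (sole option E(W) is W)
C: W (go to H, an L position)
Reading off the rows marked L gives the requested list; there are 3 such vertices.

D, F, H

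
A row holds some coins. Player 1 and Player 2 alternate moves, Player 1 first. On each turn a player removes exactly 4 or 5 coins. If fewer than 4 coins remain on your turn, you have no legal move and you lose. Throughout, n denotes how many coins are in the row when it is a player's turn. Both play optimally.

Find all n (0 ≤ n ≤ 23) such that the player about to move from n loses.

0, 1, 2, 3, 9, 10, 11, 12, 18, 19, 20, 21

Positions with no move are L. A position that does have a move is losing for the player to move precisely when every available move leads to a winning position for the opponent. Fill in the labels:
n=0: no move → L
n=1: no move → L
n=2: no move → L
n=3: no move → L
n=4: can move to 0, which is L ⇒ W
n=5: can move to 1, which is L ⇒ W
n=6: can move to 2, which is L ⇒ W
n=7: can move to 3, which is L ⇒ W
n=8: can move to 3, which is L ⇒ W
n=9: moves to 5(W), 4(W); every one is W ⇒ L
n=10: moves to 6(W), 5(W); every one is W ⇒ L
n=11: moves to 7(W), 6(W); every one is W ⇒ L
n=12: moves to 8(W), 7(W); every one is W ⇒ L
n=13: can move to 9, which is L ⇒ W
n=14: can move to 10, which is L ⇒ W
n=15: can move to 11, which is L ⇒ W
n=16: can move to 12, which is L ⇒ W
n=17: can move to 12, which is L ⇒ W
n=18: moves to 14(W), 13(W); every one is W ⇒ L
n=19: moves to 15(W), 14(W); every one is W ⇒ L
n=20: moves to 16(W), 15(W); every one is W ⇒ L
n=21: moves to 17(W), 16(W); every one is W ⇒ L
n=22: can move to 18, which is L ⇒ W
n=23: can move to 19, which is L ⇒ W
The losing starting values of n are exactly the entries labelled L in this table (12 of them).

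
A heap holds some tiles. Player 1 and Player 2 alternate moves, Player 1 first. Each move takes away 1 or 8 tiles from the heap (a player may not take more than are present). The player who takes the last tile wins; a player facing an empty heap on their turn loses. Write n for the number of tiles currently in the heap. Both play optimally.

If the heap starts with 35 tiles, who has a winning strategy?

Label each position W (a win for the player to move) or L (a loss). A position with no legal move is L; any other position is W exactly when some move reaches an L, and L when every move reaches a W.
n=0: no move → L
n=1: →0(L), so W
n=2: →1(W) only, which is W, so L
n=3: →2(L), so W
n=4: →3(W) only, which is W, so L
n=5: →4(L), so W
n=6: →5(W) only, which is W, so L
n=7: →6(L), so W
n=8: →0(L), so W
n=9: →8(W), 1(W) — all W, so L
n=10: →9(L), so W
n=11: →10(W), 3(W) — all W, so L
n=12: →11(L), so W
n=13: →12(W), 5(W) — all W, so L
n=14: →13(L), so W
n=15: →14(W), 7(W) — all W, so L
n=16: →15(L), so W
n=17: →9(L), so W
n=18: →17(W), 10(W) — all W, so L
n=19: →18(L), so W
n=20: →19(W), 12(W) — all W, so L
n=21: →20(L), so W
n=22: →21(W), 14(W) — all W, so L
n=23: →22(L), so W
n=24: →23(W), 16(W) — all W, so L
n=25: →24(L), so W
n=26: →18(L), so W
n=27: →26(W), 19(W) — all W, so L
n=28: →27(L), so W
n=29: →28(W), 21(W) — all W, so L
n=30: →29(L), so W
n=31: →30(W), 23(W) — all W, so L
n=32: →31(L), so W
n=33: →32(W), 25(W) — all W, so L
n=34: →33(L), so W
n=35: →27(L), so W
From 35 Player 1 can remove 8, leaving 27, reaching an L position.

Player 1 wins.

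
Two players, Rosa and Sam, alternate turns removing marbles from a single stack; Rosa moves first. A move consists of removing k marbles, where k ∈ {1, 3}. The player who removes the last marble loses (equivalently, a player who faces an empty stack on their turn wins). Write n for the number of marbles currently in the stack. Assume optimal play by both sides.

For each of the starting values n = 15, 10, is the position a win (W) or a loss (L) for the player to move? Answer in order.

Use the standard recursion: the mover wins at a terminal position; elsewhere, the mover wins exactly when some move hands the opponent an L position.
n=0: no move; the opponent has just taken the last marble and therefore loses → W
n=1: only reaches 0(W), which is W → L
n=2: reaches L-position 1 → W
n=3: only reaches 2(W), 0(W), all W → L
n=4: reaches L-position 3 → W
n=5: only reaches 4(W), 2(W), all W → L
n=6: reaches L-position 5 → W
n=7: only reaches 6(W), 4(W), all W → L
n=8: reaches L-position 7 → W
n=9: only reaches 8(W), 6(W), all W → L
n=10: reaches L-position 9 → W
n=11: only reaches 10(W), 8(W), all W → L
n=12: reaches L-position 11 → W
n=13: only reaches 12(W), 10(W), all W → L
n=14: reaches L-position 13 → W
n=15: only reaches 14(W), 12(W), all W → L

15: L, 10: W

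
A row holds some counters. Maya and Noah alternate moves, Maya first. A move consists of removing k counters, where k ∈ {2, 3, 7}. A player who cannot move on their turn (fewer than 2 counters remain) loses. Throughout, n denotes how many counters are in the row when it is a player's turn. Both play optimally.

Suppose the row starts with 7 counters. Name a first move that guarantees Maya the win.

Work bottom-up. With no move the player to move loses. Otherwise the position is W if at least one move leads to an L position for the opponent, and L if every move leads to a W.
n=0: no move → L
n=1: no move → L
n=2: →0(L), so W
n=3: →1(L), so W
n=4: →1(L), so W
n=5: →3(W), 2(W) — all W, so L
n=6: →4(W), 3(W) — all W, so L
n=7: →5(L), so W
From 7, the L positions reachable in one move are: 5, 0. Any move reaching one of these is winning.

Remove 2, leaving 5.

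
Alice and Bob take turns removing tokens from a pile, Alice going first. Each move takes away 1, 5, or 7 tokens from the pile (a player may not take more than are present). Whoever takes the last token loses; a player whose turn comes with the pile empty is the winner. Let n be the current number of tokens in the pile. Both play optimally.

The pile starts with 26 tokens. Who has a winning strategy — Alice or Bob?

Alice wins.

Compute win/loss labels from the base case upward. A position with no move is W. Any other position is W if it can reach an L in one move, else L.
n=0: no move; the opponent has just taken the last token and therefore loses → W
n=1: →0(W) only, which is W, so L
n=2: →1(L), so W
n=3: →2(W) only, which is W, so L
n=4: →3(L), so W
n=5: →4(W), 0(W) — all W, so L
n=6: →5(L), so W
n=7: →6(W), 2(W), 0(W) — all W, so L
n=8: →7(L), so W
n=9: →8(W), 4(W), 2(W) — all W, so L
n=10: →9(L), so W
n=11: →10(W), 6(W), 4(W) — all W, so L
n=12: →11(L), so W
n=13: →12(W), 8(W), 6(W) — all W, so L
n=14: →13(L), so W
n=15: →14(W), 10(W), 8(W) — all W, so L
n=16: →15(L), so W
n=17: →16(W), 12(W), 10(W) — all W, so L
n=18: →17(L), so W
n=19: →18(W), 14(W), 12(W) — all W, so L
n=20: →19(L), so W
n=21: →20(W), 16(W), 14(W) — all W, so L
n=22: →21(L), so W
n=23: →22(W), 18(W), 16(W) — all W, so L
n=24: →23(L), so W
n=25: →24(W), 20(W), 18(W) — all W, so L
n=26: →25(L), so W
From 26 Alice can remove 1, leaving 25, reaching an L position.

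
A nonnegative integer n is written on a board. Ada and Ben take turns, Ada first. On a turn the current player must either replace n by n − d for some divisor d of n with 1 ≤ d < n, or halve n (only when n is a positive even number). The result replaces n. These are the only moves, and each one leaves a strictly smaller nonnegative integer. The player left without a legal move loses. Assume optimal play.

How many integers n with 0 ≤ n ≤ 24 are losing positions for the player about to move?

13

Use the standard recursion: the mover loses at a terminal position; elsewhere, the mover wins exactly when some move hands the opponent an L position.
n=0: no move → L
n=1: no move → L
n=2: →1(L), so W
n=3: →2(W) only, which is W, so L
n=4: →3(L), so W
n=5: →4(W) only, which is W, so L
n=6: →3(L), so W
n=7: →6(W) only, which is W, so L
n=8: →7(L), so W
n=9: →6(W), 8(W) — all W, so L
n=10: →5(L), so W
n=11: →10(W) only, which is W, so L
n=12: →9(L), so W
n=13: →12(W) only, which is W, so L
n=14: →7(L), so W
n=15: →10(W), 12(W), 14(W) — all W, so L
n=16: →15(L), so W
n=17: →16(W) only, which is W, so L
n=18: →9(L), so W
n=19: →18(W) only, which is W, so L
n=20: →15(L), so W
n=21: →14(W), 18(W), 20(W) — all W, so L
n=22: →11(L), so W
n=23: →22(W) only, which is W, so L
n=24: →21(L), so W
L entries with 0 ≤ n ≤ 24: n = 0, 1, 3, 5, 7, 9, 11, 13, 15, 17, 19, 21, 23; that makes 13.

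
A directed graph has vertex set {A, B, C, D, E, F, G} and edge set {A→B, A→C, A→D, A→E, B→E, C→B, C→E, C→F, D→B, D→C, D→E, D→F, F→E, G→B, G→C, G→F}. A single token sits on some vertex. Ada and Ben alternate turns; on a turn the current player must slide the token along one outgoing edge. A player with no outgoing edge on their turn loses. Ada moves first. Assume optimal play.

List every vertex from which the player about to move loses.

Build the W/L table. Terminal = L. A non-terminal position is W if it has a move to some L; otherwise it is L.
Every edge goes from a vertex to one that appears earlier in the order E, B, F, C, D, A, G, so processing vertices in that order labels each vertex after all of its successors.
E: no outgoing edge → L
B: →E(L), so W
F: →E(L), so W
C: →E(L), so W
D: →E(L), so W
A: →E(L), so W
G: →C(W), F(W), B(W) — all W, so L
Reading off the rows marked L gives the requested list; there are 2 such vertices.

E, G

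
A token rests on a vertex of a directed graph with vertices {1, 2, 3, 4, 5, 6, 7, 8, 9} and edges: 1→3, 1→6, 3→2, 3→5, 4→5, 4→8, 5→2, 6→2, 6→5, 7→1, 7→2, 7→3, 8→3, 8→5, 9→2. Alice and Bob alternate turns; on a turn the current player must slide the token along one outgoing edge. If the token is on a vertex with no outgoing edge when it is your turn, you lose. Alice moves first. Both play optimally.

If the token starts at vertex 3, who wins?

Alice wins.

Compute win/loss labels from the base case upward. A position with no move is L. Any other position is W if it can reach an L in one move, else L.
Every edge goes from a vertex to one that appears earlier in the order 2, 5, 3, 6, 9, 1, 8, 7, 4, so processing vertices in that order labels each vertex after all of its successors.
2: no outgoing edge → L
5: →2(L), so W
3: →2(L), so W
6: →2(L), so W
9: →2(L), so W
1: →6(W), 3(W) — all W, so L
8: →3(W), 5(W) — all W, so L
7: →1(L), so W
4: →8(L), so W
From 3 Alice can move to 2, reaching an L position.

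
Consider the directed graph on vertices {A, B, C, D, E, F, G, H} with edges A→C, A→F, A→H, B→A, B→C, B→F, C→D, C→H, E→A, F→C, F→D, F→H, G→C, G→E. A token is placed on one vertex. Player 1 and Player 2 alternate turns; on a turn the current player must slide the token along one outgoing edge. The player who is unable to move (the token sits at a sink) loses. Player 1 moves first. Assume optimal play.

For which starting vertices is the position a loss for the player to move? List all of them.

Use the standard recursion: the mover loses at a terminal position; elsewhere, the mover wins exactly when some move hands the opponent an L position.
Every edge goes from a vertex to one that appears earlier in the order H, D, C, F, A, E, B, G, so processing vertices in that order labels each vertex after all of its successors.
H: no outgoing edge → L
D: no outgoing edge → L
C: →D(L), so W
F: →D(L), so W
A: →H(L), so W
E: →A(W) only, which is W, so L
B: →A(W), F(W), C(W) — all W, so L
G: →E(L), so W
The losing starting vertices are exactly the entries labelled L in this table (4 of them).

B, D, E, H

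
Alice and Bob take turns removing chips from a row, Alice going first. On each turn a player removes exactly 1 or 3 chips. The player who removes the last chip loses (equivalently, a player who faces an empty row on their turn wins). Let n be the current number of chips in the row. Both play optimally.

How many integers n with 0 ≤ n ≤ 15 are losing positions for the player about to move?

Use the standard recursion: the mover wins at a terminal position; elsewhere, the mover wins exactly when some move hands the opponent an L position.
n=0: no move; the opponent has just taken the last chip and therefore loses → W
n=1: →0(W) only, which is W, so L
n=2: →1(L), so W
n=3: →2(W), 0(W) — all W, so L
n=4: →3(L), so W
n=5: →4(W), 2(W) — all W, so L
n=6: →5(L), so W
n=7: →6(W), 4(W) — all W, so L
n=8: →7(L), so W
n=9: →8(W), 6(W) — all W, so L
n=10: →9(L), so W
n=11: →10(W), 8(W) — all W, so L
n=12: →11(L), so W
n=13: →12(W), 10(W) — all W, so L
n=14: →13(L), so W
n=15: →14(W), 12(W) — all W, so L
L entries with 0 ≤ n ≤ 15: n = 1, 3, 5, 7, 9, 11, 13, 15; that makes 8.

8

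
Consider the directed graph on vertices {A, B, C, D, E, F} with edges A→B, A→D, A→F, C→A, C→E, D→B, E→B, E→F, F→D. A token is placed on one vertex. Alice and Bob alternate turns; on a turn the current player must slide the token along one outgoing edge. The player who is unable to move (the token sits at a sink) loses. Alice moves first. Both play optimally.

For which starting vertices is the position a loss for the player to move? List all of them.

Build the W/L table. Terminal = L. A non-terminal position is W if it has a move to some L; otherwise it is L.
Every edge goes from a vertex to one that appears earlier in the order B, D, F, A, E, C, so processing vertices in that order labels each vertex after all of its successors.
B: no outgoing edge → L
D: can move to B, which is L ⇒ W
F: the only move is to D(W), a W ⇒ L
A: can move to F, which is L ⇒ W
E: can move to F, which is L ⇒ W
C: moves to E(W), A(W); every one is W ⇒ L
Reading off the rows marked L gives the requested list; there are 3 such vertices.

B, C, F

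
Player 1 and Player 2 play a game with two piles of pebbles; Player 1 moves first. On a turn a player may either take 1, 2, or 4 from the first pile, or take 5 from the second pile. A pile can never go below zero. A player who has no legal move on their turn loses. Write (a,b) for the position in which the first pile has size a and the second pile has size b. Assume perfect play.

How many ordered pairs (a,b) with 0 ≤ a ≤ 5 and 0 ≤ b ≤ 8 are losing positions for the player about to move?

Compute win/loss labels from the base case upward. A position with no move is L. Any other position is W if it can reach an L in one move, else L.
Every move lowers a or b (never raises either), so fill the grid row by row in increasing a, and left to right within a row: each cell's successors are then already labelled.
      b=0  b=1  b=2  b=3  b=4  b=5  b=6  b=7  b=8
a=0:    L    L    L    L    L    W    W    W    W
a=1:    W    W    W    W    W    L    L    L    L
a=2:    W    W    W    W    W    W    W    W    W
a=3:    L    L    L    L    L    W    W    W    W
a=4:    W    W    W    W    W    L    L    L    L
a=5:    W    W    W    W    W    W    W    W    W
Cells with no legal move (terminal, hence L): (0,0), (0,1), (0,2), (0,3), (0,4).
The remaining L cells, each justified by listing all of its moves:
(1,5): only reaches (0,5)(W), (1,0)(W), all W → L
(1,6): only reaches (0,6)(W), (1,1)(W), all W → L
(1,7): only reaches (0,7)(W), (1,2)(W), all W → L
(1,8): only reaches (0,8)(W), (1,3)(W), all W → L
(3,0): only reaches (2,0)(W), (1,0)(W), all W → L
(3,1): only reaches (2,1)(W), (1,1)(W), all W → L
(3,2): only reaches (2,2)(W), (1,2)(W), all W → L
(3,3): only reaches (2,3)(W), (1,3)(W), all W → L
(3,4): only reaches (2,4)(W), (1,4)(W), all W → L
(4,5): only reaches (3,5)(W), (2,5)(W), (0,5)(W), (4,0)(W), all W → L
(4,6): only reaches (3,6)(W), (2,6)(W), (0,6)(W), (4,1)(W), all W → L
(4,7): only reaches (3,7)(W), (2,7)(W), (0,7)(W), (4,2)(W), all W → L
(4,8): only reaches (3,8)(W), (2,8)(W), (0,8)(W), (4,3)(W), all W → L
Every other cell has at least one move into one of the L cells above, so it is W.
L cells per row: a=0: 5, a=1: 4, a=2: 0, a=3: 5, a=4: 4, a=5: 0; total 18.

18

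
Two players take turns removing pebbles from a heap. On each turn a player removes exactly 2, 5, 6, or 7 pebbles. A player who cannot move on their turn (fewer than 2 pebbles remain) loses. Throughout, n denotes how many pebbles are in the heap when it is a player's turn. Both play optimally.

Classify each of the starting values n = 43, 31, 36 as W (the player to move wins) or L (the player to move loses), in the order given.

43: W, 31: W, 36: L

Work bottom-up. With no move the player to move loses. Otherwise the position is W if at least one move leads to an L position for the opponent, and L if every move leads to a W.
n=0: no move → L
n=1: no move → L
n=2: W (go to 0, an L position)
n=3: W (go to 1, an L position)
n=4: L (sole option 2(W) is W)
n=5: W (go to 0, an L position)
n=6: W (go to 4, an L position)
n=7: W (go to 1, an L position)
n=8: W (go to 1, an L position)
n=9: W (go to 4, an L position)
n=10: W (go to 4, an L position)
n=11: W (go to 4, an L position)
n=12: L (options 10(W), 7(W), 6(W), 5(W) are all W)
n=13: L (options 11(W), 8(W), 7(W), 6(W) are all W)
n=14: W (go to 12, an L position)
n=15: W (go to 13, an L position)
n=16: L (options 14(W), 11(W), 10(W), 9(W) are all W)
n=17: W (go to 12, an L position)
n=18: W (go to 16, an L position)
n=19: W (go to 13, an L position)
n=20: W (go to 13, an L position)
n=21: W (go to 16, an L position)
n=22: W (go to 16, an L position)
n=23: W (go to 16, an L position)
n=24: L (options 22(W), 19(W), 18(W), 17(W) are all W)
n=25: L (options 23(W), 20(W), 19(W), 18(W) are all W)
n=26: W (go to 24, an L position)
n=27: W (go to 25, an L position)
n=28: L (options 26(W), 23(W), 22(W), 21(W) are all W)
n=29: W (go to 24, an L position)
n=30: W (go to 28, an L position)
n=31: W (go to 25, an L position)
n=32: W (go to 25, an L position)
n=33: W (go to 28, an L position)
n=34: W (go to 28, an L position)
n=35: W (go to 28, an L position)
n=36: L (options 34(W), 31(W), 30(W), 29(W) are all W)
n=37: L (options 35(W), 32(W), 31(W), 30(W) are all W)
n=38: W (go to 36, an L position)
n=39: W (go to 37, an L position)
n=40: L (options 38(W), 35(W), 34(W), 33(W) are all W)
n=41: W (go to 36, an L position)
n=42: W (go to 40, an L position)
n=43: W (go to 37, an L position)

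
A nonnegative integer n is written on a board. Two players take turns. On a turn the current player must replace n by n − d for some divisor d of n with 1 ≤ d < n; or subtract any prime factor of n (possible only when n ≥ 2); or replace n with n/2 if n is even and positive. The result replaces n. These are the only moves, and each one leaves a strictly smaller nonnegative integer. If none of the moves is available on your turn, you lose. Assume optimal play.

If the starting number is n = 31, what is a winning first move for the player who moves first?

Build the W/L table. Terminal = L. A non-terminal position is W if it has a move to some L; otherwise it is L.
n=0: no move → L
n=1: no move → L
n=2: reaches L-position 0 → W
n=3: reaches L-position 0 → W
n=4: only reaches 2(W), 3(W), all W → L
n=5: reaches L-position 0 → W
n=6: reaches L-position 4 → W
n=7: reaches L-position 0 → W
n=8: reaches L-position 4 → W
n=9: only reaches 6(W), 8(W), all W → L
n=10: reaches L-position 9 → W
n=11: reaches L-position 0 → W
n=12: reaches L-position 9 → W
n=13: reaches L-position 0 → W
n=14: only reaches 7(W), 12(W), 13(W), all W → L
n=15: reaches L-position 14 → W
n=16: reaches L-position 14 → W
n=17: reaches L-position 0 → W
n=18: reaches L-position 9 → W
n=19: reaches L-position 0 → W
n=20: only reaches 10(W), 15(W), 16(W), 18(W), 19(W), all W → L
n=21: reaches L-position 14 → W
n=22: reaches L-position 20 → W
n=23: reaches L-position 0 → W
n=24: reaches L-position 20 → W
n=25: reaches L-position 20 → W
n=26: only reaches 13(W), 24(W), 25(W), all W → L
n=27: reaches L-position 26 → W
n=28: reaches L-position 14 → W
n=29: reaches L-position 0 → W
n=30: reaches L-position 20 → W
n=31: reaches L-position 0 → W
From 31, the L positions reachable in one move are: 0.

Move to 0.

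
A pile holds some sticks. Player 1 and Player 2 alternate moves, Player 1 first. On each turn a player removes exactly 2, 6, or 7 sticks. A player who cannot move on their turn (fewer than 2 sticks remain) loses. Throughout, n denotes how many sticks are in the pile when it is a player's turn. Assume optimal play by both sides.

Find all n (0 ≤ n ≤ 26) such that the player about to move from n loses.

Label each position W (a win for the player to move) or L (a loss). A position with no legal move is L; any other position is W exactly when some move reaches an L, and L when every move reaches a W.
n=0: no move → L
n=1: no move → L
n=2: reaches L-position 0 → W
n=3: reaches L-position 1 → W
n=4: only reaches 2(W), which is W → L
n=5: only reaches 3(W), which is W → L
n=6: reaches L-position 4 → W
n=7: reaches L-position 5 → W
n=8: reaches L-position 1 → W
n=9: only reaches 7(W), 3(W), 2(W), all W → L
n=10: reaches L-position 4 → W
n=11: reaches L-position 9 → W
n=12: reaches L-position 5 → W
n=13: only reaches 11(W), 7(W), 6(W), all W → L
n=14: only reaches 12(W), 8(W), 7(W), all W → L
n=15: reaches L-position 13 → W
n=16: reaches L-position 14 → W
n=17: only reaches 15(W), 11(W), 10(W), all W → L
n=18: only reaches 16(W), 12(W), 11(W), all W → L
n=19: reaches L-position 17 → W
n=20: reaches L-position 18 → W
n=21: reaches L-position 14 → W
n=22: only reaches 20(W), 16(W), 15(W), all W → L
n=23: reaches L-position 17 → W
n=24: reaches L-position 22 → W
n=25: reaches L-position 18 → W
n=26: only reaches 24(W), 20(W), 19(W), all W → L
The losing starting values of n are exactly the entries labelled L in this table (11 of them).

0, 1, 4, 5, 9, 13, 14, 17, 18, 22, 26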